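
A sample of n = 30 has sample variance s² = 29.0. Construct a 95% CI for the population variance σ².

df = 29. χ²_{0.025} = 45.722, χ²_{0.975} = 16.047. CI for σ² = ((n-1)s²/χ²_{α/2}, (n-1)s²/χ²_{1-α/2}) = (29·29.0/45.722, 29·29.0/16.047) = (18.39, 52.41)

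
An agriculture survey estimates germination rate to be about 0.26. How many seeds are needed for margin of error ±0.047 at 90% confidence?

n = z²p(1-p)/E² = 1.645²×0.26×0.74/0.047² = 235.7 → n = 236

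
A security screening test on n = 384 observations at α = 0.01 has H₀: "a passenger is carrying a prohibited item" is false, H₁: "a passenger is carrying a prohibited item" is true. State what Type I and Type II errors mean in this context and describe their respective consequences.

Type I (false positive): concluding that a passenger is carrying a prohibited item when it is not — detaining an innocent passenger — delay and inconvenience. Type II (false negative): failing to conclude that a passenger is carrying a prohibited item when it is — letting a prohibited item through — security breach. Which is costlier depends on domain priorities and is a judgement call rather than a statistical fact.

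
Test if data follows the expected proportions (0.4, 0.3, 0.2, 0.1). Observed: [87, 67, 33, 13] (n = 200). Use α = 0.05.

Expected: [80.0, 60.0, 40.0, 20.0]. χ² = 5.104. df = 3, critical = 7.815. Fail to reject H₀.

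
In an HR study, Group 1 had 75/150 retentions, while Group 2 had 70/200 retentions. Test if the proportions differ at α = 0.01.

p̂₁ = 0.5, p̂₂ = 0.35, pooled p̂ = 0.414. z = 2.819. Critical: ±2.576. Reject H₀.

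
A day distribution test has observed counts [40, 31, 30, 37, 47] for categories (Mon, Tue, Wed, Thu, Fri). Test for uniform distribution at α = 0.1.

Expected = 37 each. χ² = Σ(O-E)²/E = 5.243. df = 4, critical value = 7.779. Fail to reject H₀.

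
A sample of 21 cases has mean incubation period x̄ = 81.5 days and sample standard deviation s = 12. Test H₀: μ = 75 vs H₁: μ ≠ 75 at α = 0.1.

t = (x̄ - μ₀)/(s/√n) = (81.5 - 75)/(12/√21) = 2.482. df = 20, critical t = ±1.725. Reject H₀.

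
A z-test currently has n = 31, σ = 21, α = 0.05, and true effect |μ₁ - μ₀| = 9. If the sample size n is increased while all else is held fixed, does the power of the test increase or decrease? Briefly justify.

Power increases: a larger n shrinks the standard error σ/√n, moving the sampling distribution under H₁ further from the critical value.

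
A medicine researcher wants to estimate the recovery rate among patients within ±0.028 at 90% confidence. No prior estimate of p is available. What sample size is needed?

Conservative approach: use p = 0.5 (maximizes p(1-p) = 0.25). n = z²(0.25)/E² = 1.645²×0.25/0.028² = 862.9 → n = 863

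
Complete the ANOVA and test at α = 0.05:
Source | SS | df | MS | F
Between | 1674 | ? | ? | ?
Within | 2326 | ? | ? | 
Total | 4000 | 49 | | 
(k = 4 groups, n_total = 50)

df_between = 3, df_within = 46. MS_between = 558.0, MS_within = 50.57. F = 11.035, F_crit ≈ 2.807. Reject H₀.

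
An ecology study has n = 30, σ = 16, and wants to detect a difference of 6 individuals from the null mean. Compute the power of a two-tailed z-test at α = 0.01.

SE = σ/√n = 16/√30 = 2.921. Non-centrality λ = d/SE = 6/2.921 = 2.054. Power ≈ Φ(λ - z_{α/2}) = Φ(2.054 - 2.576) = Φ(-0.522) = 0.301.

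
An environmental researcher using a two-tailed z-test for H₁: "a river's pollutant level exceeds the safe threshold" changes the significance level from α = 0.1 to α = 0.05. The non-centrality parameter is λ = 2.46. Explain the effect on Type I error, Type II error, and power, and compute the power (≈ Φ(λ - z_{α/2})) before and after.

Decreasing α from 0.1 to 0.05:
• Type I error rate decreases (α is the Type I rate by definition).
• Critical value moves from z_{α/2} = 1.645 to 1.96, so power = Φ(λ - z_{α/2}) goes from Φ(2.46 - 1.645) = 0.792 to Φ(2.46 - 1.96) = 0.691.
• Type II error rate β = 1 - power therefore increases (0.208 → 0.309).
Appropriate when false positives are costly — here, shutting down a compliant factory unnecessarily.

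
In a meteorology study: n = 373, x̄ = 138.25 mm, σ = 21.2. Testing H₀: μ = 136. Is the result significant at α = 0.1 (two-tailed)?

z = (138.25 - 136)/(21.2/√373) = 2.05. Since |z| > 1.645, significant at α = 0.1.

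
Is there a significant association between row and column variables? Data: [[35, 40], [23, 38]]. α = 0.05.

χ² = 1.105. df = 1, critical = 3.841. Fail to reject H₀. No evidence of dependence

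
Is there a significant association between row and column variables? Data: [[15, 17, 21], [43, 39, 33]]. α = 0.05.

χ² = 2.253. df = 2, critical = 5.991. Fail to reject H₀. No evidence of dependence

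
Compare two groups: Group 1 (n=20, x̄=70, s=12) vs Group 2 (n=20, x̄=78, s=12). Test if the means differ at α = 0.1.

Pooled sp = 12.0. t = -2.108, df = 38. Critical t = ±1.686. Reject H₀.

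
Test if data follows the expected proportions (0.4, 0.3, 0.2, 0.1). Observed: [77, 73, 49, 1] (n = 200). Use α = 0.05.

Expected: [80.0, 60.0, 40.0, 20.0]. χ² = 23.004. df = 3, critical = 7.815. Reject H₀.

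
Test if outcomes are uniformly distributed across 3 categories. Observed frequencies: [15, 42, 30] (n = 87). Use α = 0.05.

Expected = 29 each. χ² = Σ(O-E)²/E = 12.621. df = 2, critical value = 5.991. Reject H₀.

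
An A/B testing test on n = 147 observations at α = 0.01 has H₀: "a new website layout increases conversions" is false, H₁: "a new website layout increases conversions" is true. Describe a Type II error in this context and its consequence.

Type II error: failing to reject H₀ when it is false — concluding that a new website layout increases conversions is not supported when in fact it is. Consequence: discarding a layout that would have improved conversions — lost revenue.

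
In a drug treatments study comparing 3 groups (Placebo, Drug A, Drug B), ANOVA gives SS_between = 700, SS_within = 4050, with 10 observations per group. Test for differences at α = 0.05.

df_between = 2, df_within = 27. F = MS_between/MS_within = 350.0/150.0 = 2.333. F_crit ≈ 3.354. Fail to reject H₀.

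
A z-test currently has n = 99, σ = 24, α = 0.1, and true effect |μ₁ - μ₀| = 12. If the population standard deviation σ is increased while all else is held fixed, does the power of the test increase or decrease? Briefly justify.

Power decreases: a larger σ inflates the standard error σ/√n, pulling the sampling distribution under H₁ back toward the critical value.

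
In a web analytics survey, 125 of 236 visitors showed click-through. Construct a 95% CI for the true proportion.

p̂ = 0.53. CI = p̂ ± z*√(p̂(1-p̂)/n) = (0.466, 0.593)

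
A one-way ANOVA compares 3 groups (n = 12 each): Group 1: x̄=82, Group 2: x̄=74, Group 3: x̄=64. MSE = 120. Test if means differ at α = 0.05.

Grand mean = 73.33. SS_between = 1952.0, MS_between = 976.0. F = 8.133, F_crit ≈ 3.285. Reject H₀.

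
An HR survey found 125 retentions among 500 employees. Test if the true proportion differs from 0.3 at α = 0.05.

p̂ = 0.25, p₀ = 0.3. z = (p̂ - p₀)/√(p₀(1-p₀)/n) = -2.44. Critical: ±1.96. Reject H₀.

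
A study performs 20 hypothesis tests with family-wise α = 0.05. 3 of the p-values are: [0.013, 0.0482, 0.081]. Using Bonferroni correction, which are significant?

Bonferroni α = 0.05/20 = 0.0025. None of the given p-values are significant.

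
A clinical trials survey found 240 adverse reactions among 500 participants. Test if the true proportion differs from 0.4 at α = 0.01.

p̂ = 0.48, p₀ = 0.4. z = (p̂ - p₀)/√(p₀(1-p₀)/n) = 3.651. Critical: ±2.576. Reject H₀.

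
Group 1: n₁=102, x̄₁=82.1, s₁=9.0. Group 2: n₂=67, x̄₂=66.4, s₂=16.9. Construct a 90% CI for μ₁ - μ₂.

Difference = 15.7. SE = √(9.0²/102 + 16.9²/67) = 2.249. CI = (12.0, 19.4)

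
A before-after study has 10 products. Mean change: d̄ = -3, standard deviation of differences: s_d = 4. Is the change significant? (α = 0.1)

t = d̄/(s_d/√n) = -3/(4/√10) = -2.372. df = 9, critical t = ±1.833. Reject H₀.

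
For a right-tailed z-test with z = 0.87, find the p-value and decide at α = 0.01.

p = P(Z > 0.87) = 1 - Φ(0.87) ≈ 0.1922. Since p ≥ 0.01, fail to reject H₀ (not significant) at α = 0.01.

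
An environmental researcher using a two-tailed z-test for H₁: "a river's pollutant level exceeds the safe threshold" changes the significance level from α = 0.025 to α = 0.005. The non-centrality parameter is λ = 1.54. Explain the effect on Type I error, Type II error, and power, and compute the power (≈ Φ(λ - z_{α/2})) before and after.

Decreasing α from 0.025 to 0.005:
• Type I error rate decreases (α is the Type I rate by definition).
• Critical value moves from z_{α/2} = 2.241 to 2.807, so power = Φ(λ - z_{α/2}) goes from Φ(1.54 - 2.241) = 0.242 to Φ(1.54 - 2.807) = 0.103.
• Type II error rate β = 1 - power therefore increases (0.758 → 0.897).
Appropriate when false positives are costly — here, shutting down a compliant factory unnecessarily.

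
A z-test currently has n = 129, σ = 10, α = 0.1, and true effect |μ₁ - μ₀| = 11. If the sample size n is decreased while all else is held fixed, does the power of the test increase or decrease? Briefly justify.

Power decreases: a smaller n inflates the standard error σ/√n, pulling the sampling distribution under H₁ back toward the critical value.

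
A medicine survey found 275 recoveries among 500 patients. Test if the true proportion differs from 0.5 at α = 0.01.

p̂ = 0.55, p₀ = 0.5. z = (p̂ - p₀)/√(p₀(1-p₀)/n) = 2.236. Critical: ±2.576. Fail to reject H₀.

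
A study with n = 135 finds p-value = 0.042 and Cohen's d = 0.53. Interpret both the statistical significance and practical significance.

Statistically significant (p = 0.042 < 0.05). Cohen's d = 0.53 indicates a medium effect size. Both statistical and practical significance should be considered.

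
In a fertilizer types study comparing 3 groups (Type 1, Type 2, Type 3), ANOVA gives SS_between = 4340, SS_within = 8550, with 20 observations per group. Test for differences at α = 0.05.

df_between = 2, df_within = 57. F = MS_between/MS_within = 2170.0/150.0 = 14.467. F_crit ≈ 3.159. Reject H₀. At least one mean differs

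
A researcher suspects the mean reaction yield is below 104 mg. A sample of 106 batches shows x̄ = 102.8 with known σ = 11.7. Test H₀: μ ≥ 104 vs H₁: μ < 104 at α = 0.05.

z = -1.056. Critical value: -1.645. Fail to reject H₀.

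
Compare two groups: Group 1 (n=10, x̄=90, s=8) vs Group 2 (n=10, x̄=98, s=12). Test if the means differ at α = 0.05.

Pooled sp = 10.2. t = -1.754, df = 18. Critical t = ±2.101. Fail to reject H₀.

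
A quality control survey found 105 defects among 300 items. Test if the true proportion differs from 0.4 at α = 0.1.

p̂ = 0.35, p₀ = 0.4. z = (p̂ - p₀)/√(p₀(1-p₀)/n) = -1.768. Critical: ±1.645. Reject H₀.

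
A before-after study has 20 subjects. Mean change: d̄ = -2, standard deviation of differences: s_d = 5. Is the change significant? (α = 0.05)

t = d̄/(s_d/√n) = -2/(5/√20) = -1.789. df = 19, critical t = ±2.093. Fail to reject H₀.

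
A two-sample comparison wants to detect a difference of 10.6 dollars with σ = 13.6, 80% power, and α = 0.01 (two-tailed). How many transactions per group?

n per group = 2(z_α/2 + z_β)²σ²/d² = 2×(2.576 + 0.84)²×13.6²/10.6² = 38.4 → n = 39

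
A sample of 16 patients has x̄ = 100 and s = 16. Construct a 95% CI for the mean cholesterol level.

CI = x̄ ± t*(s/√n) = 100 ± 2.131(16/√16) = (91.48, 108.52)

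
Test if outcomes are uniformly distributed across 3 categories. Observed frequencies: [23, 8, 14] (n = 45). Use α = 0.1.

Expected = 15 each. χ² = Σ(O-E)²/E = 7.6. df = 2, critical value = 4.605. Reject H₀.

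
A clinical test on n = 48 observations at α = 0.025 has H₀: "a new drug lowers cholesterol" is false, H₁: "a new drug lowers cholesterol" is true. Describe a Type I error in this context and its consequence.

Type I error: rejecting H₀ when it is true — concluding that a new drug lowers cholesterol when in fact it is not. Consequence: approving an ineffective drug — patients take a useless medication and may skip effective alternatives.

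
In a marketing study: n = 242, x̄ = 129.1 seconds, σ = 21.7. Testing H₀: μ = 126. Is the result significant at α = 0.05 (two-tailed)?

z = (129.1 - 126)/(21.7/√242) = 2.222. Since |z| > 1.96, significant at α = 0.05.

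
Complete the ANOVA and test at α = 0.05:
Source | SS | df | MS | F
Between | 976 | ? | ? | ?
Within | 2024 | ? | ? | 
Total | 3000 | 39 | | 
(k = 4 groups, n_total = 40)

df_between = 3, df_within = 36. MS_between = 325.33, MS_within = 56.22. F = 5.787, F_crit ≈ 2.866. Reject H₀.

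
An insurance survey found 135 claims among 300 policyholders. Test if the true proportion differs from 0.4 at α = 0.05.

p̂ = 0.45, p₀ = 0.4. z = (p̂ - p₀)/√(p₀(1-p₀)/n) = 1.768. Critical: ±1.96. Fail to reject H₀.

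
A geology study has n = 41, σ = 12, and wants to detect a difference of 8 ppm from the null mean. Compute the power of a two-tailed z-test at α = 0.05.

SE = σ/√n = 12/√41 = 1.874. Non-centrality λ = d/SE = 8/1.874 = 4.269. Power ≈ Φ(λ - z_{α/2}) = Φ(4.269 - 1.96) = Φ(2.309) = 0.99.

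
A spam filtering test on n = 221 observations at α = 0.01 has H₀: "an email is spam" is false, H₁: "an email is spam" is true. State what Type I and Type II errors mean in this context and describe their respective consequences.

Type I (false positive): concluding that an email is spam when it is not — a legitimate email is sent to the spam folder and the user misses it. Type II (false negative): failing to conclude that an email is spam when it is — a spam email lands in the inbox. Which is costlier depends on domain priorities and is a judgement call rather than a statistical fact.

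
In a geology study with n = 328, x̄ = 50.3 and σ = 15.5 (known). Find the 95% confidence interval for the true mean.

CI = x̄ ± z*(σ/√n) = 50.3 ± 1.96(15.5/√328) = 50.3 ± 1.68 = (48.62, 51.98)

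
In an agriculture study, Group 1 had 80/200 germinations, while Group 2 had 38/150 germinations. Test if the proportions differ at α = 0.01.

p̂₁ = 0.4, p̂₂ = 0.253, pooled p̂ = 0.337. z = 2.872. Critical: ±2.576. Reject H₀.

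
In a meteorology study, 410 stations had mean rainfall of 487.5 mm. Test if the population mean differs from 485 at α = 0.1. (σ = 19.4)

z = (x̄ - μ₀)/(σ/√n) = (487.5 - 485)/(19.4/√410) = 2.609. Critical value: ±1.645. Since |2.609| > 1.645, Reject H₀.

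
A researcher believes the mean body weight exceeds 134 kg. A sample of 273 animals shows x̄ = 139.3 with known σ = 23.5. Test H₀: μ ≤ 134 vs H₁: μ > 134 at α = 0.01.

z = 3.726. Critical value: 2.33. Reject H₀.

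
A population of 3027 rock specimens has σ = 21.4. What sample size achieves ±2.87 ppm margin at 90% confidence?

Without FPC: n₀ = (1.645×21.4/2.87)² = 150.451. With FPC: n = n₀N/(n₀+N-1) = 143.4 → n = 144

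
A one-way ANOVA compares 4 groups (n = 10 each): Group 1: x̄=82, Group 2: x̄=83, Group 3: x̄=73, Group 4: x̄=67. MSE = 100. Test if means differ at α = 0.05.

Grand mean = 76.25. SS_between = 1747.5, MS_between = 582.5. F = 5.825, F_crit ≈ 2.866. Reject H₀.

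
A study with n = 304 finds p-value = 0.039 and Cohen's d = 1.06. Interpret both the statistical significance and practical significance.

Statistically significant (p = 0.039 < 0.05). Cohen's d = 1.06 indicates a large effect size. Both statistical and practical significance should be considered.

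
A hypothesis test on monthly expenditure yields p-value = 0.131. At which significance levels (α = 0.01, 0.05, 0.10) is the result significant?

p = 0.131. Not significant at any of the given levels.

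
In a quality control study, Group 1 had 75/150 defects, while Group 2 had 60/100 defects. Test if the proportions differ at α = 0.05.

p̂₁ = 0.5, p̂₂ = 0.6, pooled p̂ = 0.54. z = -1.554. Critical: ±1.96. Fail to reject H₀.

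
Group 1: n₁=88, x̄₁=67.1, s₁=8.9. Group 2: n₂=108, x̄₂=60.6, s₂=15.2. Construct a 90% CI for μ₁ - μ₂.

Difference = 6.5. SE = √(8.9²/88 + 15.2²/108) = 1.743. CI = (3.63, 9.37)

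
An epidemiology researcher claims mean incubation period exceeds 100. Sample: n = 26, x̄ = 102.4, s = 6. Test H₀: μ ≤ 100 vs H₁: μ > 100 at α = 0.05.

t = (102.4 - 100)/(6/√26) = 2.04, df = 25. Critical t = 1.708. Reject H₀.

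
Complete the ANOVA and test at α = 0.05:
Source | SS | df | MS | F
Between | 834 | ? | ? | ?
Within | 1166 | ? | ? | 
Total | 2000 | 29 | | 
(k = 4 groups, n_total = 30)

df_between = 3, df_within = 26. MS_between = 278.0, MS_within = 44.85. F = 6.199, F_crit ≈ 2.975. Reject H₀.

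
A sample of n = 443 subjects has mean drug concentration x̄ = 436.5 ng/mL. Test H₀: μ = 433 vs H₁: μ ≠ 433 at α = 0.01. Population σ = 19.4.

z = (x̄ - μ₀)/(σ/√n) = (436.5 - 433)/(19.4/√443) = 3.797. Critical value: ±2.576. Since |3.797| > 2.576, Reject H₀.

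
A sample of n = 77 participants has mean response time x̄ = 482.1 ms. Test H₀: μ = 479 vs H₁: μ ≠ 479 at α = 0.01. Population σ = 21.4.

z = (x̄ - μ₀)/(σ/√n) = (482.1 - 479)/(21.4/√77) = 1.271. Critical value: ±2.576. Since |1.271| ≤ 2.576, Fail to reject H₀.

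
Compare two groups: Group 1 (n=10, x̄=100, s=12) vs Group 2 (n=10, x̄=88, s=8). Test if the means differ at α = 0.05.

Pooled sp = 10.2. t = 2.631, df = 18. Critical t = ±2.101. Reject H₀.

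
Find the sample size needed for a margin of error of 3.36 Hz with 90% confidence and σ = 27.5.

n = (z*σ/E)² = (1.645×27.5/3.36)² = 181.3 → n = 182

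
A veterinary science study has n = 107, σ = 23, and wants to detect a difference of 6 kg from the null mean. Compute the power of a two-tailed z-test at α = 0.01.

SE = σ/√n = 23/√107 = 2.223. Non-centrality λ = d/SE = 6/2.223 = 2.698. Power ≈ Φ(λ - z_{α/2}) = Φ(2.698 - 2.576) = Φ(0.122) = 0.549.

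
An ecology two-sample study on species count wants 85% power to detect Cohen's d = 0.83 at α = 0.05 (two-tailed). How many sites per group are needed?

z_{α/2} = 1.96, z_β = Φ⁻¹(0.85) = 1.036. For large effect (d = 0.83): n per group = 2(z_{α/2} + z_β)²/d² = 2(1.96 + 1.036)²/0.83² = 26.1 → 27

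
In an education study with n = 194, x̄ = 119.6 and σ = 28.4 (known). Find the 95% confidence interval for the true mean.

CI = x̄ ± z*(σ/√n) = 119.6 ± 1.96(28.4/√194) = 119.6 ± 4.0 = (115.6, 123.6)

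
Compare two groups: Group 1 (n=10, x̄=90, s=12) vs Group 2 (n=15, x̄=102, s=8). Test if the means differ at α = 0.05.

Pooled sp = 9.76. t = -3.011, df = 23. Critical t = ±2.069. Reject H₀.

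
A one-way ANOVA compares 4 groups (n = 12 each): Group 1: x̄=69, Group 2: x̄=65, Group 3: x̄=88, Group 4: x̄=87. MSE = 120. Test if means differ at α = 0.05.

Grand mean = 77.25. SS_between = 5145.0, MS_between = 1715.0. F = 14.292, F_crit ≈ 2.816. Reject H₀.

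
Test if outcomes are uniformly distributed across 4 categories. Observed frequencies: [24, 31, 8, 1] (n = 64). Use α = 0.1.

Expected = 16 each. χ² = Σ(O-E)²/E = 36.125. df = 3, critical value = 6.251. Reject H₀.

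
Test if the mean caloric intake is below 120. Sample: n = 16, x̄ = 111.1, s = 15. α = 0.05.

t = (111.1 - 120)/(15/√16) = -2.373, df = 15. Critical t = -1.753. Reject H₀.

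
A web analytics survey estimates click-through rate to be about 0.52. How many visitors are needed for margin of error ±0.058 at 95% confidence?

n = z²p(1-p)/E² = 1.96²×0.52×0.48/0.058² = 285.04 → n = 286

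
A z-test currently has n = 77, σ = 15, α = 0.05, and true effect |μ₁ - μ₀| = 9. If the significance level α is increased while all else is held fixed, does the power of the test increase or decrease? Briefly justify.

Power increases: a larger α lowers the critical value, so more of the H₁ sampling distribution falls in the rejection region.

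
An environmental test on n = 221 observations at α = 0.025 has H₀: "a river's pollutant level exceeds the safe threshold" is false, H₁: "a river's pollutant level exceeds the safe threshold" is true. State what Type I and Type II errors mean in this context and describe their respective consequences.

Type I (false positive): concluding that a river's pollutant level exceeds the safe threshold when it is not — shutting down a compliant factory unnecessarily. Type II (false negative): failing to conclude that a river's pollutant level exceeds the safe threshold when it is — allowing unsafe pollution to continue. Which is costlier depends on domain priorities and is a judgement call rather than a statistical fact.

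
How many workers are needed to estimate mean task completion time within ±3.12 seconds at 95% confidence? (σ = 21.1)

n = (z*σ/E)² = (1.96×21.1/3.12)² = 175.7 → n = 176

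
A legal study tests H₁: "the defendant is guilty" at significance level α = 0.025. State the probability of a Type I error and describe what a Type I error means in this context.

P(Type I error) = α = 0.025. A Type I error is rejecting H₀ when H₀ is actually true (false positive) — here, concluding that the defendant is guilty when in fact this is not the case. Consequence: convicting an innocent person.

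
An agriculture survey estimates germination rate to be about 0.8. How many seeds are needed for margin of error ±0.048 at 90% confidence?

n = z²p(1-p)/E² = 1.645²×0.8×0.2/0.048² = 187.9 → n = 188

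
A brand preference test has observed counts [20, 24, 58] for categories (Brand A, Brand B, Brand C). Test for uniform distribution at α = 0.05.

Expected = 34 each. χ² = Σ(O-E)²/E = 25.647. df = 2, critical value = 5.991. Reject H₀.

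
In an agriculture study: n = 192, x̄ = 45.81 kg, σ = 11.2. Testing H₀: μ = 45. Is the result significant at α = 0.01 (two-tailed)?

z = (45.81 - 45)/(11.2/√192) = 1.002. Since |z| ≤ 2.576, not significant at α = 0.01.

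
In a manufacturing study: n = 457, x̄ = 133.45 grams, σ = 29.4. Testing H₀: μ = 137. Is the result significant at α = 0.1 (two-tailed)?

z = (133.45 - 137)/(29.4/√457) = -2.581. Since |z| > 1.645, significant at α = 0.1.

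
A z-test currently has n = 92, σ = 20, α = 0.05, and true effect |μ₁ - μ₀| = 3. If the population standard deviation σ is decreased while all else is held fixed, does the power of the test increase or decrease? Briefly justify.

Power increases: a smaller σ shrinks the standard error σ/√n, moving the sampling distribution under H₁ further from the critical value.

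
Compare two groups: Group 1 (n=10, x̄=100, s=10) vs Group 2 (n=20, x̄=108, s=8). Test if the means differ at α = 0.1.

Pooled sp = 8.69. t = -2.376, df = 28. Critical t = ±1.701. Reject H₀.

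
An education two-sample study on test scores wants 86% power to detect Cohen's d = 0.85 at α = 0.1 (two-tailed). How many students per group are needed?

z_{α/2} = 1.645, z_β = Φ⁻¹(0.86) = 1.08. For large effect (d = 0.85): n per group = 2(z_{α/2} + z_β)²/d² = 2(1.645 + 1.08)²/0.85² = 20.6 → 21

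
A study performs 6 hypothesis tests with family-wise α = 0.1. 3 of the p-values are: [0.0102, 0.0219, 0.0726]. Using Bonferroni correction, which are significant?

Bonferroni α = 0.1/6 = 0.01667. Significant p-values: [0.0102]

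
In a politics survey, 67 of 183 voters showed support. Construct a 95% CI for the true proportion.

p̂ = 0.366. CI = p̂ ± z*√(p̂(1-p̂)/n) = (0.296, 0.436)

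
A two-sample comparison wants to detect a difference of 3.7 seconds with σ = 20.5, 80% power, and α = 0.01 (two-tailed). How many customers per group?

n per group = 2(z_α/2 + z_β)²σ²/d² = 2×(2.576 + 0.84)²×20.5²/3.7² = 716.4 → n = 717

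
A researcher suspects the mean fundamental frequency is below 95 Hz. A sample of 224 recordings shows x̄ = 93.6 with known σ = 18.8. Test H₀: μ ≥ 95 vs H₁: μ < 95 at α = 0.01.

z = -1.115. Critical value: -2.33. Fail to reject H₀.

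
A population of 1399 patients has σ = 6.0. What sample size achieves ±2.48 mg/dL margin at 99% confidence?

Without FPC: n₀ = (2.576×6.0/2.48)² = 38.841. With FPC: n = n₀N/(n₀+N-1) = 37.8 → n = 38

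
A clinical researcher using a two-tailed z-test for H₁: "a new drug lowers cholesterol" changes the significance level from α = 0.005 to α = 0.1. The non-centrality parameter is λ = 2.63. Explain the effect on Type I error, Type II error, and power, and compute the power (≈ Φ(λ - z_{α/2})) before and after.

Increasing α from 0.005 to 0.1:
• Type I error rate increases (α is the Type I rate by definition).
• Critical value moves from z_{α/2} = 2.807 to 1.645, so power = Φ(λ - z_{α/2}) goes from Φ(2.63 - 2.807) = 0.43 to Φ(2.63 - 1.645) = 0.838.
• Type II error rate β = 1 - power therefore decreases (0.57 → 0.162).
Appropriate when false negatives are costly — here, shelving an effective drug — patients miss out on a treatment that would have helped.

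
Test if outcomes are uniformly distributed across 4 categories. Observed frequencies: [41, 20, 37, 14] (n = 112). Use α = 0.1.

Expected = 28 each. χ² = Σ(O-E)²/E = 18.214. df = 3, critical value = 6.251. Reject H₀.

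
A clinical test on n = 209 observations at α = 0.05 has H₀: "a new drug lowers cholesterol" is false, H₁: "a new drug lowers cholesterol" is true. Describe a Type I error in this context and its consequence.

Type I error: rejecting H₀ when it is true — concluding that a new drug lowers cholesterol when in fact it is not. Consequence: approving an ineffective drug — patients take a useless medication and may skip effective alternatives.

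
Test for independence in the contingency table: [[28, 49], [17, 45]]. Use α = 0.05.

χ² = 1.255. df = 1, critical = 3.841. Fail to reject H₀. No evidence of dependence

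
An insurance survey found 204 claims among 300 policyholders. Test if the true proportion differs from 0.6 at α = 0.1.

p̂ = 0.68, p₀ = 0.6. z = (p̂ - p₀)/√(p₀(1-p₀)/n) = 2.828. Critical: ±1.645. Reject H₀.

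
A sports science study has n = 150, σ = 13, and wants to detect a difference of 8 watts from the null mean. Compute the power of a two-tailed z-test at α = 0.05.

SE = σ/√n = 13/√150 = 1.061. Non-centrality λ = d/SE = 8/1.061 = 7.537. Power ≈ Φ(λ - z_{α/2}) = Φ(7.537 - 1.96) = Φ(5.577) = 1.0.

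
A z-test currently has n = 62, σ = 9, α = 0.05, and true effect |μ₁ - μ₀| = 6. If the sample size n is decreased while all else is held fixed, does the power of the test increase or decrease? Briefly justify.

Power decreases: a smaller n inflates the standard error σ/√n, pulling the sampling distribution under H₁ back toward the critical value.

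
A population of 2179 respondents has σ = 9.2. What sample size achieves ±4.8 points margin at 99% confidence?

Without FPC: n₀ = (2.576×9.2/4.8)² = 24.377. With FPC: n = n₀N/(n₀+N-1) = 24.1 → n = 25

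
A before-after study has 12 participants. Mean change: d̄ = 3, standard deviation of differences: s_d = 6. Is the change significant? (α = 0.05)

t = d̄/(s_d/√n) = 3/(6/√12) = 1.732. df = 11, critical t = ±2.201. Fail to reject H₀.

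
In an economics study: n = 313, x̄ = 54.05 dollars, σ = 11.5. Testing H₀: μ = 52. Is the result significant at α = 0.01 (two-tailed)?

z = (54.05 - 52)/(11.5/√313) = 3.154. Since |z| > 2.576, significant at α = 0.01.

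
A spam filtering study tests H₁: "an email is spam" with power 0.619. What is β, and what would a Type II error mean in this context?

β = 1 - power = 1 - 0.619 = 0.381. A Type II error is failing to reject H₀ when H₀ is false (false negative) — here, failing to conclude that an email is spam when in fact it is true. Consequence: a spam email lands in the inbox.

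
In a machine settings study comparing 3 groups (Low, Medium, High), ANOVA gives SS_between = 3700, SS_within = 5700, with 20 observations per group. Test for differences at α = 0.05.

df_between = 2, df_within = 57. F = MS_between/MS_within = 1850.0/100.0 = 18.5. F_crit ≈ 3.159. Reject H₀. At least one mean differs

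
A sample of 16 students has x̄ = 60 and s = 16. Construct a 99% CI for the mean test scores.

CI = x̄ ± t*(s/√n) = 60 ± 2.947(16/√16) = (48.21, 71.79)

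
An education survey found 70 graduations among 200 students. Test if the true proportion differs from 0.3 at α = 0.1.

p̂ = 0.35, p₀ = 0.3. z = (p̂ - p₀)/√(p₀(1-p₀)/n) = 1.543. Critical: ±1.645. Fail to reject H₀.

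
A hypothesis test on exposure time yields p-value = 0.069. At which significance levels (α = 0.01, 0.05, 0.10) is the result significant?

p = 0.069. Significant at: α = 0.1.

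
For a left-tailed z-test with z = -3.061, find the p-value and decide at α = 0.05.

p = P(Z < -3.061) = Φ(-3.061) ≈ 0.0011. Since p < 0.05, reject H₀ (significant) at α = 0.05.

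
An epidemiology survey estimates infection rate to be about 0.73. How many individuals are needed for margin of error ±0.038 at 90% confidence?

n = z²p(1-p)/E² = 1.645²×0.73×0.27/0.038² = 369.4 → n = 370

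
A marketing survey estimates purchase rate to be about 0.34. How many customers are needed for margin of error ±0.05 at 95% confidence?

n = z²p(1-p)/E² = 1.96²×0.34×0.66/0.05² = 344.8 → n = 345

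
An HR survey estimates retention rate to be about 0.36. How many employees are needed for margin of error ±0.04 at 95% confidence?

n = z²p(1-p)/E² = 1.96²×0.36×0.64/0.04² = 553.2 → n = 554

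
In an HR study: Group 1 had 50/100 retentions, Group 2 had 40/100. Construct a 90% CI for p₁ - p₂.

p̂₁ = 0.5, p̂₂ = 0.4. Difference = 0.1. CI = (-0.015, 0.215)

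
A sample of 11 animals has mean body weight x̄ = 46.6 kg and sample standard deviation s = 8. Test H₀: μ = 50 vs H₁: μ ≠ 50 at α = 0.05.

t = (x̄ - μ₀)/(s/√n) = (46.6 - 50)/(8/√11) = -1.41. df = 10, critical t = ±2.228. Fail to reject H₀.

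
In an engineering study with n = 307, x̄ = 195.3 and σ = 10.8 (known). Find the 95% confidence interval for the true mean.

CI = x̄ ± z*(σ/√n) = 195.3 ± 1.96(10.8/√307) = 195.3 ± 1.21 = (194.09, 196.51)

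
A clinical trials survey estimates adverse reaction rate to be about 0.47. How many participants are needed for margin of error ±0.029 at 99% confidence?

n = z²p(1-p)/E² = 2.576²×0.47×0.53/0.029² = 1965.5 → n = 1966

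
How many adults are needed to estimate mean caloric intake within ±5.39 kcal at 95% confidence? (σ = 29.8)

n = (z*σ/E)² = (1.96×29.8/5.39)² = 117.4 → n = 118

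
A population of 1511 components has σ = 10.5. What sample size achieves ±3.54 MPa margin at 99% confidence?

Without FPC: n₀ = (2.576×10.5/3.54)² = 58.38. With FPC: n = n₀N/(n₀+N-1) = 56.2 → n = 57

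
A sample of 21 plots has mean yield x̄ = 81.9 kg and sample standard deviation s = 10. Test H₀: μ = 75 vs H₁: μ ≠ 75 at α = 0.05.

t = (x̄ - μ₀)/(s/√n) = (81.9 - 75)/(10/√21) = 3.162. df = 20, critical t = ±2.086. Reject H₀.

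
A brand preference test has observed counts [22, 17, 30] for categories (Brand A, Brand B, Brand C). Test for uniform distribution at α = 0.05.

Expected = 23 each. χ² = Σ(O-E)²/E = 3.739. df = 2, critical value = 5.991. Fail to reject H₀.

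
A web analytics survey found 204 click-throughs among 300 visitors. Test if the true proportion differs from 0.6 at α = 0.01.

p̂ = 0.68, p₀ = 0.6. z = (p̂ - p₀)/√(p₀(1-p₀)/n) = 2.828. Critical: ±2.576. Reject H₀.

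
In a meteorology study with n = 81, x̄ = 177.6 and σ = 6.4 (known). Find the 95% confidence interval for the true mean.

CI = x̄ ± z*(σ/√n) = 177.6 ± 1.96(6.4/√81) = 177.6 ± 1.39 = (176.21, 178.99)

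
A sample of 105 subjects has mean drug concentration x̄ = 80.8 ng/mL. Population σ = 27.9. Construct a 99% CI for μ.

CI = x̄ ± z*(σ/√n) = 80.8 ± 2.576(27.9/√105) = 80.8 ± 7.01 = (73.79, 87.81)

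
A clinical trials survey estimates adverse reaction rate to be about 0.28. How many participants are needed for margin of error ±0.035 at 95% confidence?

n = z²p(1-p)/E² = 1.96²×0.28×0.72/0.035² = 632.2 → n = 633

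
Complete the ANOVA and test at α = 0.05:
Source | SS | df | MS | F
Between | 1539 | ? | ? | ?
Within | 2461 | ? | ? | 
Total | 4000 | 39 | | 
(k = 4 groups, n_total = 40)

df_between = 3, df_within = 36. MS_between = 513.0, MS_within = 68.36. F = 7.504, F_crit ≈ 2.866. Reject H₀.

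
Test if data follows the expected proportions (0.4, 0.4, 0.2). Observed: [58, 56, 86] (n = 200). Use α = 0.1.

Expected: [80.0, 80.0, 40.0]. χ² = 66.15. df = 2, critical = 4.605. Reject H₀.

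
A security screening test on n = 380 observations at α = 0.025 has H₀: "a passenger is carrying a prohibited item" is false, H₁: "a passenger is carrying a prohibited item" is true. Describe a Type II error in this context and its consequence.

Type II error: failing to reject H₀ when it is false — concluding that a passenger is carrying a prohibited item is not supported when in fact it is. Consequence: letting a prohibited item through — security breach.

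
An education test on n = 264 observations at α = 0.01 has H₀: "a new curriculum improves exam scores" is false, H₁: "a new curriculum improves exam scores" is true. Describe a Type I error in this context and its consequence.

Type I error: rejecting H₀ when it is true — concluding that a new curriculum improves exam scores when in fact it is not. Consequence: adopting a curriculum that gives no real benefit — disruption for nothing.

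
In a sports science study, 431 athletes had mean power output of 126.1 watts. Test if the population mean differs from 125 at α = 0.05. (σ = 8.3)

z = (x̄ - μ₀)/(σ/√n) = (126.1 - 125)/(8.3/√431) = 2.751. Critical value: ±1.96. Since |2.751| > 1.96, Reject H₀.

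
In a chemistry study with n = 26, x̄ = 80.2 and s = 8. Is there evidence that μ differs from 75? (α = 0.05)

t = (x̄ - μ₀)/(s/√n) = (80.2 - 75)/(8/√26) = 3.314. df = 25, critical t = ±2.06. Reject H₀.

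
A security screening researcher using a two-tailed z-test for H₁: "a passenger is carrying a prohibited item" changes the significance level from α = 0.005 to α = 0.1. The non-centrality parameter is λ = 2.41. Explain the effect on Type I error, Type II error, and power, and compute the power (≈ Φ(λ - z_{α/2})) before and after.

Increasing α from 0.005 to 0.1:
• Type I error rate increases (α is the Type I rate by definition).
• Critical value moves from z_{α/2} = 2.807 to 1.645, so power = Φ(λ - z_{α/2}) goes from Φ(2.41 - 2.807) = 0.346 to Φ(2.41 - 1.645) = 0.778.
• Type II error rate β = 1 - power therefore decreases (0.654 → 0.222).
Appropriate when false negatives are costly — here, letting a prohibited item through — security breach.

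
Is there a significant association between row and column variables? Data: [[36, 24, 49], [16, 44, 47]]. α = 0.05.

χ² = 13.599. df = 2, critical = 5.991. Reject H₀. Variables are dependent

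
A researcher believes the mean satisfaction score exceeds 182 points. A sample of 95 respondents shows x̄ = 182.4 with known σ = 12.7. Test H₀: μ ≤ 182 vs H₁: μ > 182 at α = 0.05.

z = 0.307. Critical value: 1.645. Fail to reject H₀.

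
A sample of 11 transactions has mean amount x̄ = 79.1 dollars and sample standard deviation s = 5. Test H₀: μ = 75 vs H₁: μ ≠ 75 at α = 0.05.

t = (x̄ - μ₀)/(s/√n) = (79.1 - 75)/(5/√11) = 2.72. df = 10, critical t = ±2.228. Reject H₀.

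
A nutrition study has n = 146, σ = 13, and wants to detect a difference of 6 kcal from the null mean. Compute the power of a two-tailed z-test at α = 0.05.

SE = σ/√n = 13/√146 = 1.076. Non-centrality λ = d/SE = 6/1.076 = 5.577. Power ≈ Φ(λ - z_{α/2}) = Φ(5.577 - 1.96) = Φ(3.617) = 1.0.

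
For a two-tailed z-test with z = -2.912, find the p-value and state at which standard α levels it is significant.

p = 2·P(Z > |-2.912|) = 2·(1 - Φ(2.912)) ≈ 0.0036. Significant at α = 0.1; Significant at α = 0.05; Significant at α = 0.01.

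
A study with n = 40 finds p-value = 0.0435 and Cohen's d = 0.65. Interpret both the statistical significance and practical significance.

Statistically significant (p = 0.0435 < 0.05). Cohen's d = 0.65 indicates a medium effect size. Both statistical and practical significance should be considered.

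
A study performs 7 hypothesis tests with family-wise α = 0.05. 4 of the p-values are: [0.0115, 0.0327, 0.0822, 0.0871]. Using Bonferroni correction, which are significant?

Bonferroni α = 0.05/7 = 0.00714. None of the given p-values are significant.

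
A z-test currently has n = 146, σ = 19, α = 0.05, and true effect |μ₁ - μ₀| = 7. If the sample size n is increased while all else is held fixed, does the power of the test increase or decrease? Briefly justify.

Power increases: a larger n shrinks the standard error σ/√n, moving the sampling distribution under H₁ further from the critical value.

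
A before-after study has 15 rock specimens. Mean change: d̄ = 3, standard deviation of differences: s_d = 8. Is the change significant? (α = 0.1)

t = d̄/(s_d/√n) = 3/(8/√15) = 1.452. df = 14, critical t = ±1.761. Fail to reject H₀.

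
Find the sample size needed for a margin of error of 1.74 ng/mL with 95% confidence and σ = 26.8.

n = (z*σ/E)² = (1.96×26.8/1.74)² = 911.3 → n = 912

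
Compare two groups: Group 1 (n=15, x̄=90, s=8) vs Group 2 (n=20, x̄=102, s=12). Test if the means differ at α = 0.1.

Pooled sp = 10.49. t = -3.349, df = 33. Critical t = ±1.692. Reject H₀.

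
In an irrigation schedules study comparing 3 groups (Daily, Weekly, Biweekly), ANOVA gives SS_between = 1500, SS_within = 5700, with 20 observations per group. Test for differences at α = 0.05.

df_between = 2, df_within = 57. F = MS_between/MS_within = 750.0/100.0 = 7.5. F_crit ≈ 3.159. Reject H₀. At least one mean differs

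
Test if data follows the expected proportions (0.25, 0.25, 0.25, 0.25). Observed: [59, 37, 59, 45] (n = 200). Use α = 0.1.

Expected: [50.0, 50.0, 50.0, 50.0]. χ² = 7.12. df = 3, critical = 6.251. Reject H₀.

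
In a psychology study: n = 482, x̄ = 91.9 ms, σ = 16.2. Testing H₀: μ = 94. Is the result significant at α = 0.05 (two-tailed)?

z = (91.9 - 94)/(16.2/√482) = -2.846. Since |z| > 1.96, significant at α = 0.05.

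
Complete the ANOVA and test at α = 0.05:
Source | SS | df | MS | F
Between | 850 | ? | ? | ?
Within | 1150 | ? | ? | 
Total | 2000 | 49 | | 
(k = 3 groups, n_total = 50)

df_between = 2, df_within = 47. MS_between = 425.0, MS_within = 24.47. F = 17.37, F_crit ≈ 3.195. Reject H₀.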